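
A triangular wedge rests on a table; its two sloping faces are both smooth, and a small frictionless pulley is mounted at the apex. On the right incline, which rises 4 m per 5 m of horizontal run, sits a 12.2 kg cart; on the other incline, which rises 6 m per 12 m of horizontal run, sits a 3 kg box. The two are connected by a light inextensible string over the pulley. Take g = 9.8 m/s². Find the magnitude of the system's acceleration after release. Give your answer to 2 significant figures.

Resolve each weight along its own incline: the 12.2 kg mass has component 12.2 × 9.8 × sin 38.66° = 74.689 N down its slope, and the 3 kg mass has 3 × 9.8 × sin 26.57° = 13.148 N down its slope.
The 12.2 kg side's 74.689 N exceeds the other side's 13.148 N, so that mass slides down and the 3 kg mass slides up. Taking that direction as positive, Newton's second law for the whole system gives 74.689 − 13.148 = (12.2 + 3) a, so a = 61.541 / 15.2 = 4.0488 m/s².

4.0 m/s²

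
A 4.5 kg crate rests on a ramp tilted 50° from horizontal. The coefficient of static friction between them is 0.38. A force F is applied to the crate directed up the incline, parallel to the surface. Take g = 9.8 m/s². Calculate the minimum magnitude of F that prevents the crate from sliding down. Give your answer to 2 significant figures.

The normal force is N = mg cos 50° = 28.347 N. With F at its minimum the crate is on the verge of sliding down, so static friction is at its maximum μ_s N = 0.38 × 28.347 = 10.772 N and acts up the slope.
Equilibrium along the incline: F + μ_s N = mg sin 50°, so F = 33.783 − 10.772 = 23.011 N.

23 N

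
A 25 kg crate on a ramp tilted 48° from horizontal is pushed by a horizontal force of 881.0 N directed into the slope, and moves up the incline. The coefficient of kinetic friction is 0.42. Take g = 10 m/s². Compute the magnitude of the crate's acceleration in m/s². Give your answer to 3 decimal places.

2.339 m/s²

The horizontal push has components F cos 48° = 881.0 × 0.6691 = 589.477 N up the incline and F sin 48° = 881.0 × 0.7431 = 654.671 N pressing into the surface.
The normal force is therefore N = mg cos 48° + F sin 48° = 167.275 + 654.671 = 821.946 N, and kinetic friction down the slope is μN = 0.42 × 821.946 = 345.217 N.
Along the incline: F cos 48° − mg sin 48° − μN = ma, so 589.477 − 185.775 − 345.217 = 25 a, giving a = 2.3394 m/s².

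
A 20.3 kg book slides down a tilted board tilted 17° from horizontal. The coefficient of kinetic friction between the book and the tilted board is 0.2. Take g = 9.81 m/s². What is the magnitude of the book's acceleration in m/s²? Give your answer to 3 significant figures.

0.992 m/s²

Resolving the weight along the incline: the component pulling the book down the slope is mg sin 17° = 20.3 × 9.81 × 0.2924 = 58.229 N, and the normal force is N = mg cos 17° = 20.3 × 9.81 × 0.9563 = 190.440 N.
Kinetic friction acts up the slope with magnitude f = μN = 0.2 × 190.440 = 38.088 N.
Net force along the incline is 58.229 − 38.088 = 20.141 N, so a = 20.141 / 20.3 = 0.9922 m/s².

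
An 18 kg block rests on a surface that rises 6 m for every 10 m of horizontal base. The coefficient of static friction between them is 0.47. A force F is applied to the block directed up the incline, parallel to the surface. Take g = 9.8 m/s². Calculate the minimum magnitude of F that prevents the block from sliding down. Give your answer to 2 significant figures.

The normal force is N = mg cos 30.96° = 151.262 N. With F at its minimum the block is on the verge of sliding down, so static friction is at its maximum μ_s N = 0.47 × 151.262 = 71.093 N and acts up the slope.
Equilibrium along the incline: F + μ_s N = mg sin 30.96°, so F = 90.757 − 71.093 = 19.664 N.

20 N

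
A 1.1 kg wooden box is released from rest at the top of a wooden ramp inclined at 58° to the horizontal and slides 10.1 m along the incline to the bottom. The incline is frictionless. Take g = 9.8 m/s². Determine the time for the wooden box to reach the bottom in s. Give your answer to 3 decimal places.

The weight component along the incline is mg sin 58° = 9.142 N and the normal force is N = mg cos 58° = 5.713 N.
With no friction, a = g sin 58° = 8.3109 m/s².
Starting from rest, L = ½at², so t = √(2L/a) = √(2 × 10.1 / 8.3109) = 1.5590 s.

1.559 s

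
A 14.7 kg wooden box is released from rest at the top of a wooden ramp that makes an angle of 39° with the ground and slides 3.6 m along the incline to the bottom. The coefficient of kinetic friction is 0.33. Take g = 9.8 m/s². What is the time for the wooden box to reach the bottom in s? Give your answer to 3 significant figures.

The weight component along the incline is mg sin 39° = 90.660 N and the normal force is N = mg cos 39° = 111.956 N.
Friction up the slope is f = μN = 0.33 × 111.956 = 36.945 N, so the net downslope force is 90.660 − 36.945 = 53.715 N and a = 53.715 / 14.7 = 3.6541 m/s².
Starting from rest, L = ½at², so t = √(2L/a) = √(2 × 3.6 / 3.6541) = 1.4037 s.

1.40 s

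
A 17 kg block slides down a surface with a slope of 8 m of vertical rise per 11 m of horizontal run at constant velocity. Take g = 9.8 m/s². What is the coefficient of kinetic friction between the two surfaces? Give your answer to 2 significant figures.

At constant velocity the net force along the incline is zero: mg sin 36.03° = μ mg cos 36.03°.
So μ = tan 36.03° = 0.5882 / 0.8087 = 0.7273.

0.73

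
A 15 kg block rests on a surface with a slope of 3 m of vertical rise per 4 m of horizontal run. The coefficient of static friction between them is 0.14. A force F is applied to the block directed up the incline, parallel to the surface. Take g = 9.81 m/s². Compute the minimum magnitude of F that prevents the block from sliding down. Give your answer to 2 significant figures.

72 N

The normal force is N = mg cos 36.87° = 117.720 N. With F at its minimum the block is on the verge of sliding down, so static friction is at its maximum μ_s N = 0.14 × 117.720 = 16.481 N and acts up the slope.
Equilibrium along the incline: F + μ_s N = mg sin 36.87°, so F = 88.290 − 16.481 = 71.809 N.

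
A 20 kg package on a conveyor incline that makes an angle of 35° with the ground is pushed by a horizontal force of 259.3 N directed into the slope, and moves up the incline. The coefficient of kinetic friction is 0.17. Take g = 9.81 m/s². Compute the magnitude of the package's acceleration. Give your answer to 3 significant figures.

2.36 m/s²

The horizontal push has components F cos 35° = 259.3 × 0.8192 = 212.419 N up the incline and F sin 35° = 259.3 × 0.5736 = 148.734 N pressing into the surface.
The normal force is therefore N = mg cos 35° + F sin 35° = 160.727 + 148.734 = 309.461 N, and kinetic friction down the slope is μN = 0.17 × 309.461 = 52.608 N.
Along the incline: F cos 35° − mg sin 35° − μN = ma, so 212.419 − 112.540 − 52.608 = 20 a, giving a = 2.3636 m/s².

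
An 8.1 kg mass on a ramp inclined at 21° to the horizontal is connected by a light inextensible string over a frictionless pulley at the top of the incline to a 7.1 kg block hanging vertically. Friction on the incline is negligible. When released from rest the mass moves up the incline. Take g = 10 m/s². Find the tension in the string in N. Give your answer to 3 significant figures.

For the mass on the incline: the weight component along the slope is m₁g sin 21° = 8.1 × 10 × 0.3584 = 29.030 N and the normal force is N = m₁g cos 21° = 75.620 N.
Newton's second law for the mass (up-slope positive): T − 29.030 = 8.1 a. For the hanging block (downward positive): 7.1 × 10 − T = 7.1 a.
Adding the two equations eliminates T: 41.970 = 15.2 a, so a = 2.7612 m/s².
Then from the hanging block's equation, T = 7.1 × (10 − 2.7612) = 51.395 N.

51.4 N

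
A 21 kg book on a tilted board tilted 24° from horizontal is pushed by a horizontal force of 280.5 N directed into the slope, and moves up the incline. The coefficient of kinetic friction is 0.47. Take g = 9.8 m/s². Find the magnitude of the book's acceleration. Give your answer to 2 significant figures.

1.5 m/s²

The horizontal push has components F cos 24° = 280.5 × 0.9135 = 256.237 N up the incline and F sin 24° = 280.5 × 0.4067 = 114.079 N pressing into the surface.
The normal force is therefore N = mg cos 24° + F sin 24° = 187.998 + 114.079 = 302.077 N, and kinetic friction down the slope is μN = 0.47 × 302.077 = 141.976 N.
Along the incline: F cos 24° − mg sin 24° − μN = ma, so 256.237 − 83.699 − 141.976 = 21 a, giving a = 1.4553 m/s².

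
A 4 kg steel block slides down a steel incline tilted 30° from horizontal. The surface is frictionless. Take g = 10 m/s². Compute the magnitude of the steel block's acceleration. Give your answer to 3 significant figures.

5.00 m/s²

Resolving the weight along the incline: the component pulling the steel block down the slope is mg sin 30° = 4 × 10 × 0.5000 = 20.000 N, and the normal force is N = mg cos 30° = 4 × 10 × 0.8660 = 34.640 N.
With no friction the net force along the incline is 20.000 N, so a = g sin 30° = 20.000 / 4 = 5.0000 m/s².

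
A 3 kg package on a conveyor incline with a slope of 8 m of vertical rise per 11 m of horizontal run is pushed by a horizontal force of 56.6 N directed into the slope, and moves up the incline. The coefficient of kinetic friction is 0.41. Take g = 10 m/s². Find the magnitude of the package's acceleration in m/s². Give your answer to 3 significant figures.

1.51 m/s²

The horizontal push has components F cos 36.03° = 56.6 × 0.8087 = 45.772 N up the incline and F sin 36.03° = 56.6 × 0.5882 = 33.292 N pressing into the surface.
The normal force is therefore N = mg cos 36.03° + F sin 36.03° = 24.261 + 33.292 = 57.553 N, and kinetic friction down the slope is μN = 0.41 × 57.553 = 23.597 N.
Along the incline: F cos 36.03° − mg sin 36.03° − μN = ma, so 45.772 − 17.646 − 23.597 = 3 a, giving a = 1.5097 m/s².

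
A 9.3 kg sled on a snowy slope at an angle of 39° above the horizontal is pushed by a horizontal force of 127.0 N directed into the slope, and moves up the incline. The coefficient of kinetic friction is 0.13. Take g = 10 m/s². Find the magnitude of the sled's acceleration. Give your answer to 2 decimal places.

2.19 m/s²

The horizontal push has components F cos 39° = 127.0 × 0.7771 = 98.692 N up the incline and F sin 39° = 127.0 × 0.6293 = 79.921 N pressing into the surface.
The normal force is therefore N = mg cos 39° + F sin 39° = 72.270 + 79.921 = 152.191 N, and kinetic friction down the slope is μN = 0.13 × 152.191 = 19.785 N.
Along the incline: F cos 39° − mg sin 39° − μN = ma, so 98.692 − 58.525 − 19.785 = 9.3 a, giving a = 2.1916 m/s².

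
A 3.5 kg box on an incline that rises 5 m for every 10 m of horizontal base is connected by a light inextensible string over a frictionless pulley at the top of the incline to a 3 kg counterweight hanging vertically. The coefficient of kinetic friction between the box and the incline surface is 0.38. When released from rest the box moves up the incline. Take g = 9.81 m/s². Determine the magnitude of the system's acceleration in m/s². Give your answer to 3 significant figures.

0.370 m/s²

For the box on the incline: the weight component along the slope is m₁g sin 26.57° = 3.5 × 9.81 × 0.4472 = 15.355 N and the normal force is N = m₁g cos 26.57° = 30.710 N.
Kinetic friction opposes the box's motion up the incline: f = μN = 0.38 × 30.710 = 11.670 N acting down the slope.
Newton's second law for the box (up-slope positive): T − 15.355 − 11.670 = 3.5 a. For the hanging counterweight (downward positive): 3 × 9.81 − T = 3 a.
Adding the two equations eliminates T: 2.405 = 6.5 a, so a = 0.3700 m/s².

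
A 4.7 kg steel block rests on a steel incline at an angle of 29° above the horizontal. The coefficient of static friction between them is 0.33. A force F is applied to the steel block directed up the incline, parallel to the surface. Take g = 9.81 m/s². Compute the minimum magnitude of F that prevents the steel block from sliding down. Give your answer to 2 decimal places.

9.05 N

The normal force is N = mg cos 29° = 40.326 N. With F at its minimum the steel block is on the verge of sliding down, so static friction is at its maximum μ_s N = 0.33 × 40.326 = 13.308 N and acts up the slope.
Equilibrium along the incline: F + μ_s N = mg sin 29°, so F = 22.353 − 13.308 = 9.045 N.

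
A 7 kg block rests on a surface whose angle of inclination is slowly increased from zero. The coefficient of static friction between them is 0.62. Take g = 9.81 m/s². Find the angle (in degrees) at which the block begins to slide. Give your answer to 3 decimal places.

31.799°

At the threshold of sliding, static friction is at its maximum μ_s N and exactly balances the weight component along the incline: mg sin θ = μ_s mg cos θ.
Hence tan θ = μ_s = 0.62, so θ = arctan(0.62) = 31.7989°.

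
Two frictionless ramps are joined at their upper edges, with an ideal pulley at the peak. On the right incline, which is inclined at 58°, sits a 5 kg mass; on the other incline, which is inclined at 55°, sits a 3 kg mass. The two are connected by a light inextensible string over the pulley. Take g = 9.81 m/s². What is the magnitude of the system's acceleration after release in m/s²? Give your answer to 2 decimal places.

Resolve each weight along its own incline: the 5 kg mass has component 5 × 9.81 × sin 58° = 41.597 N down its slope, and the 3 kg mass has 3 × 9.81 × sin 55° = 24.108 N down its slope.
The 5 kg side's 41.597 N exceeds the other side's 24.108 N, so that mass slides down and the 3 kg mass slides up. Taking that direction as positive, Newton's second law for the whole system gives 41.597 − 24.108 = (5 + 3) a, so a = 17.489 / 8 = 2.1861 m/s².

2.19 m/s²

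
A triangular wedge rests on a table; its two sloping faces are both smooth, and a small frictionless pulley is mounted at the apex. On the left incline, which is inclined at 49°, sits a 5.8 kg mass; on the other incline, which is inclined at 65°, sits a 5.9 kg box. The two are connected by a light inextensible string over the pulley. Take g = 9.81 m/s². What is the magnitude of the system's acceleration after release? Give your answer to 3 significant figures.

Resolve each weight along its own incline: the 5.8 kg mass has component 5.8 × 9.81 × sin 49° = 42.941 N down its slope, and the 5.9 kg mass has 5.9 × 9.81 × sin 65° = 52.456 N down its slope.
The 5.9 kg side's 52.456 N exceeds the other side's 42.941 N, so that mass slides down and the 5.8 kg mass slides up. Taking that direction as positive, Newton's second law for the whole system gives 52.456 − 42.941 = (5.8 + 5.9) a, so a = 9.515 / 11.7 = 0.8132 m/s².

0.813 m/s²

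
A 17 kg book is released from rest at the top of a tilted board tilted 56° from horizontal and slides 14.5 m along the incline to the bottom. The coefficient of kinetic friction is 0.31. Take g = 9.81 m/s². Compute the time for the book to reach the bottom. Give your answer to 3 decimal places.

The weight component along the incline is mg sin 56° = 138.259 N and the normal force is N = mg cos 56° = 93.257 N.
Friction up the slope is f = μN = 0.31 × 93.257 = 28.910 N, so the net downslope force is 138.259 − 28.910 = 109.349 N and a = 109.349 / 17 = 6.4323 m/s².
Starting from rest, L = ½at², so t = √(2L/a) = √(2 × 14.5 / 6.4323) = 2.1233 s.

2.123 s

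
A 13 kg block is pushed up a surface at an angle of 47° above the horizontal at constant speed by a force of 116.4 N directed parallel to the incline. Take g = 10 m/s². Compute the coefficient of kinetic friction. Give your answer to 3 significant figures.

At constant speed ΣF = 0 along the incline. The applied 116.4 N acts up the slope; the weight component mg sin 47° = 95.076 N and kinetic friction μN both act down the slope.
So 116.4 = 95.076 + μ × 88.660, giving μ = (116.4 − 95.076) / 88.660 = 0.2405.

0.241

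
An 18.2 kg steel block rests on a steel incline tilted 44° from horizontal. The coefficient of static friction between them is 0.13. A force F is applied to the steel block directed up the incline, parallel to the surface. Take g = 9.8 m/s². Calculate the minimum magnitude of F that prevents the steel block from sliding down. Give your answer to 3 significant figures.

The normal force is N = mg cos 44° = 128.301 N. With F at its minimum the steel block is on the verge of sliding down, so static friction is at its maximum μ_s N = 0.13 × 128.301 = 16.679 N and acts up the slope.
Equilibrium along the incline: F + μ_s N = mg sin 44°, so F = 123.899 − 16.679 = 107.220 N.

107 N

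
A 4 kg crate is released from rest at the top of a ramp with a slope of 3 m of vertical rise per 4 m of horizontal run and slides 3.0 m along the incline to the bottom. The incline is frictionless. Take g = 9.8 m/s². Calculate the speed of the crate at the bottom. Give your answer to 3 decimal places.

5.940 m/s

The weight component along the incline is mg sin 36.87° = 23.520 N and the normal force is N = mg cos 36.87° = 31.360 N.
With no friction, a = g sin 36.87° = 5.8800 m/s².
Starting from rest over a distance of 3.0 m, v² = 2aL = 2 × 5.8800 × 3.0 = 35.2800, so v = 5.9397 m/s.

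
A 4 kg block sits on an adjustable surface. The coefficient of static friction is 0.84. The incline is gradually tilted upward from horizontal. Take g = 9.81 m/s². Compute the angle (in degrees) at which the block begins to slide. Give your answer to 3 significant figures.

At the threshold of sliding, static friction is at its maximum μ_s N and exactly balances the weight component along the incline: mg sin θ = μ_s mg cos θ.
Hence tan θ = μ_s = 0.84, so θ = arctan(0.84) = 40.0303°.

40.0°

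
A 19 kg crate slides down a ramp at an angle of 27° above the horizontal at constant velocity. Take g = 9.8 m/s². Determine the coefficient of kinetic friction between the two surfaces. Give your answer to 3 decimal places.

At constant velocity the net force along the incline is zero: mg sin 27° = μ mg cos 27°.
So μ = tan 27° = 0.4540 / 0.8910 = 0.5095.

0.510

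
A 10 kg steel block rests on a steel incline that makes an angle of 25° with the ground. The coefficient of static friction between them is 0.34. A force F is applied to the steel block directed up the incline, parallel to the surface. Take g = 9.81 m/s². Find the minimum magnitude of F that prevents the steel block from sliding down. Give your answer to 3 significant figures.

11.2 N

The normal force is N = mg cos 25° = 88.909 N. With F at its minimum the steel block is on the verge of sliding down, so static friction is at its maximum μ_s N = 0.34 × 88.909 = 30.229 N and acts up the slope.
Equilibrium along the incline: F + μ_s N = mg sin 25°, so F = 41.459 − 30.229 = 11.230 N.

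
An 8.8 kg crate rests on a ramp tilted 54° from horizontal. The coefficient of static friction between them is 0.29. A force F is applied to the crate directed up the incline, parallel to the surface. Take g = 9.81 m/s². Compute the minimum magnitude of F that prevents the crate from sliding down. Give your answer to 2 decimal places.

The normal force is N = mg cos 54° = 50.742 N. With F at its minimum the crate is on the verge of sliding down, so static friction is at its maximum μ_s N = 0.29 × 50.742 = 14.715 N and acts up the slope.
Equilibrium along the incline: F + μ_s N = mg sin 54°, so F = 69.841 − 14.715 = 55.126 N.

55.13 N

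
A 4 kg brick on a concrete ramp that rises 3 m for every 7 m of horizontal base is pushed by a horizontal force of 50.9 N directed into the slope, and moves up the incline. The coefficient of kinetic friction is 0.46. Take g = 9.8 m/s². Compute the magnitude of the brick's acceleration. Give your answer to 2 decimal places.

The horizontal push has components F cos 23.20° = 50.9 × 0.9191 = 46.782 N up the incline and F sin 23.20° = 50.9 × 0.3939 = 20.050 N pressing into the surface.
The normal force is therefore N = mg cos 23.20° + F sin 23.20° = 36.029 + 20.050 = 56.079 N, and kinetic friction down the slope is μN = 0.46 × 56.079 = 25.796 N.
Along the incline: F cos 23.20° − mg sin 23.20° − μN = ma, so 46.782 − 15.441 − 25.796 = 4 a, giving a = 1.3862 m/s².

1.39 m/s²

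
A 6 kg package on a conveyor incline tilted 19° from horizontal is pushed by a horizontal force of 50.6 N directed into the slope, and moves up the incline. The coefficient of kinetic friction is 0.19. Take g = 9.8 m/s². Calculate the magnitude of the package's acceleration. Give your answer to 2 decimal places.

2.50 m/s²

The horizontal push has components F cos 19° = 50.6 × 0.9455 = 47.842 N up the incline and F sin 19° = 50.6 × 0.3256 = 16.475 N pressing into the surface.
The normal force is therefore N = mg cos 19° + F sin 19° = 55.595 + 16.475 = 72.070 N, and kinetic friction down the slope is μN = 0.19 × 72.070 = 13.693 N.
Along the incline: F cos 19° − mg sin 19° − μN = ma, so 47.842 − 19.145 − 13.693 = 6 a, giving a = 2.5007 m/s².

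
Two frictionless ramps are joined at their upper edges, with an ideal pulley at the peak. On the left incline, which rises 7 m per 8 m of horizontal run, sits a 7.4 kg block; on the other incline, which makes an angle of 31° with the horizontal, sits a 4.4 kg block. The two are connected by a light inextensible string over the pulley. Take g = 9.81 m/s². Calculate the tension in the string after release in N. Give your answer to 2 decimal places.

Resolve each weight along its own incline: the 7.4 kg mass has component 7.4 × 9.81 × sin 41.19° = 47.803 N down its slope, and the 4.4 kg mass has 4.4 × 9.81 × sin 31° = 22.231 N down its slope.
The 7.4 kg side's 47.803 N exceeds the other side's 22.231 N, so that mass slides down and the 4.4 kg mass slides up. Taking that direction as positive, Newton's second law for the whole system gives 47.803 − 22.231 = (7.4 + 4.4) a, so a = 25.572 / 11.8 = 2.1671 m/s².
For the 4.4 kg mass (up-slope positive): T − 22.231 = 4.4 × 2.1671, so T = 31.766 N.

31.77 N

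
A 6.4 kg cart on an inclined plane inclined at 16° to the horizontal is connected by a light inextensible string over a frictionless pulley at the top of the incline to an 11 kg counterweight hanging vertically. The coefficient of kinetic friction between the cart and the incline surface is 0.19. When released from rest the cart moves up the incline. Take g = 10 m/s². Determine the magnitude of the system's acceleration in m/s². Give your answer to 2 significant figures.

4.6 m/s²

For the cart on the incline: the weight component along the slope is m₁g sin 16° = 6.4 × 10 × 0.2756 = 17.638 N and the normal force is N = m₁g cos 16° = 61.521 N.
Kinetic friction opposes the cart's motion up the incline: f = μN = 0.19 × 61.521 = 11.689 N acting down the slope.
Newton's second law for the cart (up-slope positive): T − 17.638 − 11.689 = 6.4 a. For the hanging counterweight (downward positive): 11 × 10 − T = 11 a.
Adding the two equations eliminates T: 80.673 = 17.4 a, so a = 4.6364 m/s².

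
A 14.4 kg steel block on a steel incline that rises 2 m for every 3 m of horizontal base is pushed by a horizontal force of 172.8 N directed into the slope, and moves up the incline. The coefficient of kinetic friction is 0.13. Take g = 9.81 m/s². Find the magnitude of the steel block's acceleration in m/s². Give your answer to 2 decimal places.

The horizontal push has components F cos 33.69° = 172.8 × 0.8321 = 143.787 N up the incline and F sin 33.69° = 172.8 × 0.5547 = 95.852 N pressing into the surface.
The normal force is therefore N = mg cos 33.69° + F sin 33.69° = 117.546 + 95.852 = 213.398 N, and kinetic friction down the slope is μN = 0.13 × 213.398 = 27.742 N.
Along the incline: F cos 33.69° − mg sin 33.69° − μN = ma, so 143.787 − 78.359 − 27.742 = 14.4 a, giving a = 2.6171 m/s².

2.62 m/s²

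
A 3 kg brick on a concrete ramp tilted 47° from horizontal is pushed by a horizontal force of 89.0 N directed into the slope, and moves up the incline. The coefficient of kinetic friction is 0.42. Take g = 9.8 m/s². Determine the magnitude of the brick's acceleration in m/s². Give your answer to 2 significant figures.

1.1 m/s²

The horizontal push has components F cos 47° = 89.0 × 0.6820 = 60.698 N up the incline and F sin 47° = 89.0 × 0.7314 = 65.095 N pressing into the surface.
The normal force is therefore N = mg cos 47° + F sin 47° = 20.051 + 65.095 = 85.146 N, and kinetic friction down the slope is μN = 0.42 × 85.146 = 35.761 N.
Along the incline: F cos 47° − mg sin 47° − μN = ma, so 60.698 − 21.503 − 35.761 = 3 a, giving a = 1.1447 m/s².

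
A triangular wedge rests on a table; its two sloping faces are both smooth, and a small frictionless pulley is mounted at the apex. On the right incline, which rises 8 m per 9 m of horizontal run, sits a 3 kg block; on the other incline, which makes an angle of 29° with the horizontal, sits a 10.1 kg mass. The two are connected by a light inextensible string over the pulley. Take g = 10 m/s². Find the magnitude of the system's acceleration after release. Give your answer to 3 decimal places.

Resolve each weight along its own incline: the 3 kg mass has component 3 × 10 × sin 41.63° = 19.931 N down its slope, and the 10.1 kg mass has 10.1 × 10 × sin 29° = 48.966 N down its slope.
The 10.1 kg side's 48.966 N exceeds the other side's 19.931 N, so that mass slides down and the 3 kg mass slides up. Taking that direction as positive, Newton's second law for the whole system gives 48.966 − 19.931 = (3 + 10.1) a, so a = 29.035 / 13.1 = 2.2164 m/s².

2.216 m/s²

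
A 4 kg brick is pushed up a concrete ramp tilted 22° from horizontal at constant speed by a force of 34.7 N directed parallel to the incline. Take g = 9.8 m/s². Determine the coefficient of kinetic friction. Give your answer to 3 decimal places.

0.551

At constant speed ΣF = 0 along the incline. The applied 34.7 N acts up the slope; the weight component mg sin 22° = 14.685 N and kinetic friction μN both act down the slope.
So 34.7 = 14.685 + μ × 36.346, giving μ = (34.7 − 14.685) / 36.346 = 0.5507.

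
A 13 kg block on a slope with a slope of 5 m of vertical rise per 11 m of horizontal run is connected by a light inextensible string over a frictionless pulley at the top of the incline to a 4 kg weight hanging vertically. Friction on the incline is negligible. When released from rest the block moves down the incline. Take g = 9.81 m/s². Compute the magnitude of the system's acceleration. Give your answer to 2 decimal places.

0.80 m/s²

For the block on the incline: the weight component along the slope is m₁g sin 24.44° = 13 × 9.81 × 0.4138 = 52.772 N and the normal force is N = m₁g cos 24.44° = 116.099 N.
Newton's second law for the block (down-slope positive): 52.772 − T = 13 a. For the hanging weight (upward positive): T − 4 × 9.81 = 4 a.
Adding the two equations eliminates T: 13.532 = 17 a, so a = 0.7960 m/s².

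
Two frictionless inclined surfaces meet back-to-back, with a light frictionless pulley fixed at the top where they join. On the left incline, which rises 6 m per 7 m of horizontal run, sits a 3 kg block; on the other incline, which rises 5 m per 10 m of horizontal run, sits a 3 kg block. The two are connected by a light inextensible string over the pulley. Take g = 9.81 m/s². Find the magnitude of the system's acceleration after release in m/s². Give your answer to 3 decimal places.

0.999 m/s²

Resolve each weight along its own incline: the 3 kg mass has component 3 × 9.81 × sin 40.60° = 19.153 N down its slope, and the 3 kg mass has 3 × 9.81 × sin 26.57° = 13.161 N down its slope.
The 3 kg side's 19.153 N exceeds the other side's 13.161 N, so that mass slides down and the 3 kg mass slides up. Taking that direction as positive, Newton's second law for the whole system gives 19.153 − 13.161 = (3 + 3) a, so a = 5.992 / 6 = 0.9987 m/s².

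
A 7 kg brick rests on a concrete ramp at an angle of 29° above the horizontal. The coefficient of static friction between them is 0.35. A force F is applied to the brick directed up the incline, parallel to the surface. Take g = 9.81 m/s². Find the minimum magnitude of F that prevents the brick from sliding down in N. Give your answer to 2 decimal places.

12.27 N

The normal force is N = mg cos 29° = 60.060 N. With F at its minimum the brick is on the verge of sliding down, so static friction is at its maximum μ_s N = 0.35 × 60.060 = 21.021 N and acts up the slope.
Equilibrium along the incline: F + μ_s N = mg sin 29°, so F = 33.292 − 21.021 = 12.271 N.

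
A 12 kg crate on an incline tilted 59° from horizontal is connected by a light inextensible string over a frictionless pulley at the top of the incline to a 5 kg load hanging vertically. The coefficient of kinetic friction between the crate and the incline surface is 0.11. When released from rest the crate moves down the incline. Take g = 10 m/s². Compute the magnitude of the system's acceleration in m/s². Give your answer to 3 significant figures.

2.71 m/s²

For the crate on the incline: the weight component along the slope is m₁g sin 59° = 12 × 10 × 0.8572 = 102.864 N and the normal force is N = m₁g cos 59° = 61.805 N.
Kinetic friction opposes the crate's motion down the incline: f = μN = 0.11 × 61.805 = 6.799 N acting up the slope.
Newton's second law for the crate (down-slope positive): 102.864 − 6.799 − T = 12 a. For the hanging load (upward positive): T − 5 × 10 = 5 a.
Adding the two equations eliminates T: 46.065 = 17 a, so a = 2.7097 m/s².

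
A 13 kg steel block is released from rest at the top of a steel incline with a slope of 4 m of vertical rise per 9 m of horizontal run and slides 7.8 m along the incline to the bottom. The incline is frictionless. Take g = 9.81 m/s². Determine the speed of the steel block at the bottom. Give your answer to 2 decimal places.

The weight component along the incline is mg sin 23.96° = 51.795 N and the normal force is N = mg cos 23.96° = 116.538 N.
With no friction, a = g sin 23.96° = 3.9842 m/s².
Starting from rest over a distance of 7.8 m, v² = 2aL = 2 × 3.9842 × 7.8 = 62.1535, so v = 7.8837 m/s.

7.88 m/s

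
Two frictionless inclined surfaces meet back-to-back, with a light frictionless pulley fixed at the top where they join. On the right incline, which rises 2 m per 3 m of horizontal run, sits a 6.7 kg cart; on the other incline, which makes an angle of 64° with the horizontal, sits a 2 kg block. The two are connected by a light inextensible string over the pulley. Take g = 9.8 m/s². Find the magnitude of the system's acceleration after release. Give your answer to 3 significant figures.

Resolve each weight along its own incline: the 6.7 kg mass has component 6.7 × 9.8 × sin 33.69° = 36.422 N down its slope, and the 2 kg mass has 2 × 9.8 × sin 64° = 17.616 N down its slope.
The 6.7 kg side's 36.422 N exceeds the other side's 17.616 N, so that mass slides down and the 2 kg mass slides up. Taking that direction as positive, Newton's second law for the whole system gives 36.422 − 17.616 = (6.7 + 2) a, so a = 18.806 / 8.7 = 2.1616 m/s².

2.16 m/s²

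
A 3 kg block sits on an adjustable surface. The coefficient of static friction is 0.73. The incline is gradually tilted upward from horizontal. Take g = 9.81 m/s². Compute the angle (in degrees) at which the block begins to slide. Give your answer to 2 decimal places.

36.13°

At the threshold of sliding, static friction is at its maximum μ_s N and exactly balances the weight component along the incline: mg sin θ = μ_s mg cos θ.
Hence tan θ = μ_s = 0.73, so θ = arctan(0.73) = 36.1294°.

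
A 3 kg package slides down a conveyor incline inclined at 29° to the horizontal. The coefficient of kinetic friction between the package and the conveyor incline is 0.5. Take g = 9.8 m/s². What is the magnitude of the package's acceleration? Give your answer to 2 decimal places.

Resolving the weight along the incline: the component pulling the package down the slope is mg sin 29° = 3 × 9.8 × 0.4848 = 14.253 N, and the normal force is N = mg cos 29° = 3 × 9.8 × 0.8746 = 25.713 N.
Kinetic friction acts up the slope with magnitude f = μN = 0.5 × 25.713 = 12.857 N.
Net force along the incline is 14.253 − 12.857 = 1.396 N, so a = 1.396 / 3 = 0.4653 m/s².

0.47 m/s²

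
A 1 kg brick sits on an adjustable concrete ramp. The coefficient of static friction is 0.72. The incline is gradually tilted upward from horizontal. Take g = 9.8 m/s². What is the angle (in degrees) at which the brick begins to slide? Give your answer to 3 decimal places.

35.754°

At the threshold of sliding, static friction is at its maximum μ_s N and exactly balances the weight component along the incline: mg sin θ = μ_s mg cos θ.
Hence tan θ = μ_s = 0.72, so θ = arctan(0.72) = 35.7539°.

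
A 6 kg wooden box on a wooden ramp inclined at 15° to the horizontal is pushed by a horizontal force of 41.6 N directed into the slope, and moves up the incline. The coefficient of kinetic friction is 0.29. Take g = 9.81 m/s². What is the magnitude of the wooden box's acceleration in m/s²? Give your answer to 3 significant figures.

The horizontal push has components F cos 15° = 41.6 × 0.9659 = 40.181 N up the incline and F sin 15° = 41.6 × 0.2588 = 10.766 N pressing into the surface.
The normal force is therefore N = mg cos 15° + F sin 15° = 56.853 + 10.766 = 67.619 N, and kinetic friction down the slope is μN = 0.29 × 67.619 = 19.610 N.
Along the incline: F cos 15° − mg sin 15° − μN = ma, so 40.181 − 15.233 − 19.610 = 6 a, giving a = 0.8897 m/s².

0.890 m/s²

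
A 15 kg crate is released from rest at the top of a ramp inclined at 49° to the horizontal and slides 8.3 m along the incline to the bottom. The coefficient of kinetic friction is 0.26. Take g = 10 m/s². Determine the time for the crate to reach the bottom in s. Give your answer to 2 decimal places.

1.69 s

The weight component along the incline is mg sin 49° = 113.206 N and the normal force is N = mg cos 49° = 98.409 N.
Friction up the slope is f = μN = 0.26 × 98.409 = 25.586 N, so the net downslope force is 113.206 − 25.586 = 87.620 N and a = 87.620 / 15 = 5.8413 m/s².
Starting from rest, L = ½at², so t = √(2L/a) = √(2 × 8.3 / 5.8413) = 1.6858 s.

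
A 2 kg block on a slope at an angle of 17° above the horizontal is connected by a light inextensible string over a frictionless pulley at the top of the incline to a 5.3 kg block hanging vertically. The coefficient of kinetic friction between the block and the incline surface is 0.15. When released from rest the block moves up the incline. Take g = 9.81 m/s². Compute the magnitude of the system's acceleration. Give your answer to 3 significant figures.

For the block on the incline: the weight component along the slope is m₁g sin 17° = 2 × 9.81 × 0.2924 = 5.737 N and the normal force is N = m₁g cos 17° = 18.763 N.
Kinetic friction opposes the block's motion up the incline: f = μN = 0.15 × 18.763 = 2.814 N acting down the slope.
Newton's second law for the block (up-slope positive): T − 5.737 − 2.814 = 2 a. For the hanging block (downward positive): 5.3 × 9.81 − T = 5.3 a.
Adding the two equations eliminates T: 43.442 = 7.3 a, so a = 5.9510 m/s².

5.95 m/s²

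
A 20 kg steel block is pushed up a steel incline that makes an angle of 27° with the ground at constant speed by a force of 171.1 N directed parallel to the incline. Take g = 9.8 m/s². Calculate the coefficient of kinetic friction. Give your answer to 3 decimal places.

0.470

At constant speed ΣF = 0 along the incline. The applied 171.1 N acts up the slope; the weight component mg sin 27° = 88.982 N and kinetic friction μN both act down the slope.
So 171.1 = 88.982 + μ × 174.637, giving μ = (171.1 − 88.982) / 174.637 = 0.4702.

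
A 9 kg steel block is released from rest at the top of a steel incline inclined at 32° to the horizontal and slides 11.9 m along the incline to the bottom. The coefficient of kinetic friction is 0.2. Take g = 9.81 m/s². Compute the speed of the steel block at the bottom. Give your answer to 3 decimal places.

9.172 m/s

The weight component along the incline is mg sin 32° = 46.787 N and the normal force is N = mg cos 32° = 74.874 N.
Friction up the slope is f = μN = 0.2 × 74.874 = 14.975 N, so the net downslope force is 46.787 − 14.975 = 31.812 N and a = 31.812 / 9 = 3.5347 m/s².
Starting from rest over a distance of 11.9 m, v² = 2aL = 2 × 3.5347 × 11.9 = 84.1259, so v = 9.1720 m/s.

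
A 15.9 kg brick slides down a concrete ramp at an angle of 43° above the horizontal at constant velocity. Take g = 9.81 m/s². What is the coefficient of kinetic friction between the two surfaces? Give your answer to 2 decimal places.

0.93

At constant velocity the net force along the incline is zero: mg sin 43° = μ mg cos 43°.
So μ = tan 43° = 0.6820 / 0.7314 = 0.9325.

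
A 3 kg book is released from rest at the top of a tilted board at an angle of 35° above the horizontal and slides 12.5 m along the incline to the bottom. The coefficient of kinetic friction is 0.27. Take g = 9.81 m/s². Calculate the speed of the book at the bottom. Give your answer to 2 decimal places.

9.30 m/s

The weight component along the incline is mg sin 35° = 16.880 N and the normal force is N = mg cos 35° = 24.108 N.
Friction up the slope is f = μN = 0.27 × 24.108 = 6.509 N, so the net downslope force is 16.880 − 6.509 = 10.371 N and a = 10.371 / 3 = 3.4570 m/s².
Starting from rest over a distance of 12.5 m, v² = 2aL = 2 × 3.4570 × 12.5 = 86.4250, so v = 9.2965 m/s.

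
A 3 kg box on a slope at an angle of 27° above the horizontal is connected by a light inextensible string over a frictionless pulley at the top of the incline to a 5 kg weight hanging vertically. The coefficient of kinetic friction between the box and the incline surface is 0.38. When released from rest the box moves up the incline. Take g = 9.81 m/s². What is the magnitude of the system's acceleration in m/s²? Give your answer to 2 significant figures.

For the box on the incline: the weight component along the slope is m₁g sin 27° = 3 × 9.81 × 0.4540 = 13.361 N and the normal force is N = m₁g cos 27° = 26.222 N.
Kinetic friction opposes the box's motion up the incline: f = μN = 0.38 × 26.222 = 9.964 N acting down the slope.
Newton's second law for the box (up-slope positive): T − 13.361 − 9.964 = 3 a. For the hanging weight (downward positive): 5 × 9.81 − T = 5 a.
Adding the two equations eliminates T: 25.725 = 8 a, so a = 3.2156 m/s².

3.2 m/s²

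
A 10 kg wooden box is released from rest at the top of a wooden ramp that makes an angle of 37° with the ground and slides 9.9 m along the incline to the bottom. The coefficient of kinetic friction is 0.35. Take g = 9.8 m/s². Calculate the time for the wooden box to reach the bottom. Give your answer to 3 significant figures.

The weight component along the incline is mg sin 37° = 58.978 N and the normal force is N = mg cos 37° = 78.266 N.
Friction up the slope is f = μN = 0.35 × 78.266 = 27.393 N, so the net downslope force is 58.978 − 27.393 = 31.585 N and a = 31.585 / 10 = 3.1585 m/s².
Starting from rest, L = ½at², so t = √(2L/a) = √(2 × 9.9 / 3.1585) = 2.5038 s.

2.50 s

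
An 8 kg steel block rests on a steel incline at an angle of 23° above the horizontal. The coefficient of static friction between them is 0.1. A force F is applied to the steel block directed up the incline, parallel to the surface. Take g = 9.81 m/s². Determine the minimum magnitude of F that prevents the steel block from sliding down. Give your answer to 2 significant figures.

23 N

The normal force is N = mg cos 23° = 72.241 N. With F at its minimum the steel block is on the verge of sliding down, so static friction is at its maximum μ_s N = 0.1 × 72.241 = 7.224 N and acts up the slope.
Equilibrium along the incline: F + μ_s N = mg sin 23°, so F = 30.665 − 7.224 = 23.441 N.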